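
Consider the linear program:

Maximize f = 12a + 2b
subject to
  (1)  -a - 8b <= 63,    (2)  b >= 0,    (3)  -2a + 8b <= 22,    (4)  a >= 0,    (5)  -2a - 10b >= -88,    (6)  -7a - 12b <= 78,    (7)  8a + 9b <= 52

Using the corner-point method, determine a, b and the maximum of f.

Vertices and f = 12a + 2b:
  (0, 0) → f = 0
  (13/2, 0) → f = 78
  (0, 11/4) → f = 11/2
  (109/41, 140/41) → f = 1588/41

At the optimal vertex, b = 0 and 8a + 9b = 52.
Solving simultaneously gives a = 13/2, b = 0.

a = 13/2, b = 0, maximum f = 78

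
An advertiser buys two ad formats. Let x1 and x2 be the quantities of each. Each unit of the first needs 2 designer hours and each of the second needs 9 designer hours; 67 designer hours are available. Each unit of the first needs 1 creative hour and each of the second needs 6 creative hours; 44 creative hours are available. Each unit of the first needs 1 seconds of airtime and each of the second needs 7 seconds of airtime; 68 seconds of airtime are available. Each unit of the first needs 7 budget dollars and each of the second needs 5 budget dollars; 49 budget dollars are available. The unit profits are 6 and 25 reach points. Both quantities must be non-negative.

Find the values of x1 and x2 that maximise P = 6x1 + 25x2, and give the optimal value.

x1 = 2, x2 = 7, maximum P = 187

Extreme points and P = 6x1 + 25x2:
  (0, 0) → P = 0
  (0, 22/3) → P = 550/3
  (7, 0) → P = 42
  (2, 7) → P = 187

The binding constraints are 2x1 + 9x2 = 67 and x1 + 6x2 = 44.
Solving simultaneously gives x1 = 2, x2 = 7.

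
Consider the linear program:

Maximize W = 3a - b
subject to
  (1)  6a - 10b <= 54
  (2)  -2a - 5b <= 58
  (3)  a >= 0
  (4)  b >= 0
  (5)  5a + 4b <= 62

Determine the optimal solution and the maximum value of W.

a = 418/37, b = 51/37, maximum W = 1203/37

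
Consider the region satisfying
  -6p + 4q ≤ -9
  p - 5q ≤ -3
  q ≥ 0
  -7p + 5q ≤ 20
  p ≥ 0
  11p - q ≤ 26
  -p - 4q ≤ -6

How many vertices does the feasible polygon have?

Pairwise boundary intersections that survive every other constraint:
  (57/26, 27/26)
  (5/2, 3/2)
  (133/54, 59/54)

3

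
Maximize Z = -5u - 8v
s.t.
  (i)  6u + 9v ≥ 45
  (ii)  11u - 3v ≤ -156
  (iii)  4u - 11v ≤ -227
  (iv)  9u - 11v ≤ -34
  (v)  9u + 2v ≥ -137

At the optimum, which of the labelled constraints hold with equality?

Corner points and Z = -5u - 8v:
  (-258/17, 257/17) → Z = -766/17
  (-441/23, 409/23) → Z = -1067/23
  (-1035/109, 1873/109) → Z = -9809/109
The feasible region is unbounded (it extends along (3, 11), (-2, 9)), but Z strictly decreases along every unbounded feasible direction, so there is no improving ray and the maximum is attained at a vertex.

The maximum is at (-258/17, 257/17). Substituting into each constraint, equality holds for (i) and (iii); the remaining constraints have slack.

(i) and (iii)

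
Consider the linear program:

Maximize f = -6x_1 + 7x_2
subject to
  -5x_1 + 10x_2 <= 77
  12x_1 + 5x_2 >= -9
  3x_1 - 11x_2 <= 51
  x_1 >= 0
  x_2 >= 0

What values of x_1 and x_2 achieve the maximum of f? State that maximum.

x_1 = 0, x_2 = 77/10, maximum f = 539/10

Vertices and f = -6x_1 + 7x_2:
  (0, 77/10) → f = 539/10
  (17, 0) → f = -102
  (0, 0) → f = 0
The feasible region is unbounded (it extends along (2, 1), (11, 3)), but f strictly decreases along every unbounded feasible direction, so there is no improving ray and the maximum is attained at a vertex.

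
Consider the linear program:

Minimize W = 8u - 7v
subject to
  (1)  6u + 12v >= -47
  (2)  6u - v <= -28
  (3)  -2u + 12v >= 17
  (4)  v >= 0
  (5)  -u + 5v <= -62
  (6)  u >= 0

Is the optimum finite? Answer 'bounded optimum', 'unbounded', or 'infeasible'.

infeasible

The boundaries 6u - v = -28 and u = 0 meet at (0, 28), but that point violates -u + 5v ≤ -62. Every candidate vertex is excluded by some other constraint, so the feasible region is empty.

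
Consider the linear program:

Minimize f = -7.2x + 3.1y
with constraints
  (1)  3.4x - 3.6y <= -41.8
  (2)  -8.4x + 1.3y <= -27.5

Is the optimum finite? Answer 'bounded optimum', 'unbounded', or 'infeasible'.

From the feasible point (7667/1291, 22231/1291), moving in the direction (3.6, 3.4) keeps every constraint satisfied while f decreases without bound.

unbounded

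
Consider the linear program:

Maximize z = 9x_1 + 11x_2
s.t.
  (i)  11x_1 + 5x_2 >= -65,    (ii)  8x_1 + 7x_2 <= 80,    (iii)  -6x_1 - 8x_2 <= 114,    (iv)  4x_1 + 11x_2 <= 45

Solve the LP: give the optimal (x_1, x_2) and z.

x_1 = 113/12, x_2 = 2/3, maximum z = 1105/12

Extreme points and z = 9x_1 + 11x_2:
  (25/29, -432/29) → z = -4527/29
  (-940/101, 755/101) → z = -155/101
  (719/11, -696/11) → z = -1185/11
  (113/12, 2/3) → z = 1105/12

The binding constraints are 8x_1 + 7x_2 = 80 and 4x_1 + 11x_2 = 45.
Solving simultaneously gives x_1 = 113/12, x_2 = 2/3.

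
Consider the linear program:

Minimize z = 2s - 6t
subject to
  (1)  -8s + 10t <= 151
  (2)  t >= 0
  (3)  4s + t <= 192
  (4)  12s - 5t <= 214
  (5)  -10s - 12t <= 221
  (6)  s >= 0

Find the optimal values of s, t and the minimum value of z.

s = 579/16, t = 881/20, minimum z = -7677/40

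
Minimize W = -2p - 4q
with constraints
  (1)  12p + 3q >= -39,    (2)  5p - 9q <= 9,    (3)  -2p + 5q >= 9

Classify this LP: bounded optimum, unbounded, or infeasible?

From the feasible point (-37/11, 5/11), moving in the direction (9, 5) keeps every constraint satisfied while W decreases without bound.

unbounded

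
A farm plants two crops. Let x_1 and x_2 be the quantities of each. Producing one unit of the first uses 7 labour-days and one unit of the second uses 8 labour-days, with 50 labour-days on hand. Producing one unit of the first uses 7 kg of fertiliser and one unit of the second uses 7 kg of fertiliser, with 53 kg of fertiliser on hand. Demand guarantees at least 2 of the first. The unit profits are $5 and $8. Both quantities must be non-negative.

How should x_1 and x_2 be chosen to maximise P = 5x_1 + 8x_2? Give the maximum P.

Vertices and P = 5x_1 + 8x_2:
  (50/7, 0) → P = 250/7
  (2, 0) → P = 10
  (2, 9/2) → P = 46

x_1 = 2, x_2 = 9/2, maximum P = 46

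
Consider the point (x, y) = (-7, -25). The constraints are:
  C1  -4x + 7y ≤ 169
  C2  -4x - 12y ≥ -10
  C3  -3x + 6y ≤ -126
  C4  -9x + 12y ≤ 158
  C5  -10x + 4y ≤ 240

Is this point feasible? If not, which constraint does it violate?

C1: -147 ≤ 169 ✓
C2: 328 ≥ -10 ✓
C3: -129 ≤ -126 ✓
C4: -237 ≤ 158 ✓
C5: -30 ≤ 240 ✓

feasible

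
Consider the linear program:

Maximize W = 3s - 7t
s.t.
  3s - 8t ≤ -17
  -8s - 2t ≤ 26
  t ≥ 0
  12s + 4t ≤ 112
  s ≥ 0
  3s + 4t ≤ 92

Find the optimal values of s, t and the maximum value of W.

s = 23/3, t = 5, maximum W = -12

Vertices and W = 3s - 7t:
  (23/3, 5) → W = -12
  (0, 17/8) → W = -119/8
  (20/9, 64/3) → W = -428/3
  (0, 23) → W = -161

At the optimal vertex, 3s - 8t = -17 and 12s + 4t = 112.
Solving simultaneously gives s = 23/3, t = 5.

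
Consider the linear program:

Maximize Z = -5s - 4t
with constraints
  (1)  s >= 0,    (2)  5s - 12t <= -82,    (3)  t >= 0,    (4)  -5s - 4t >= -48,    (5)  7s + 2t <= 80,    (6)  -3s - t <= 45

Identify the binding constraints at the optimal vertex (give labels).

(1) and (2)

Extreme points and Z = -5s - 4t:
  (0, 41/6) → Z = -82/3
  (0, 12) → Z = -48
  (31/10, 65/8) → Z = -48

The maximum is at (0, 41/6). Substituting into each constraint, equality holds for (1) and (2); the remaining constraints have slack.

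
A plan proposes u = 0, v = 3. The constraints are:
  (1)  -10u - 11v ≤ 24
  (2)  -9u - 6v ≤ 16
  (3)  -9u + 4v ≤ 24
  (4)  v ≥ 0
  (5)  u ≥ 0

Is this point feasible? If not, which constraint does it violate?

(1): -33 ≤ 24 ✓
(2): -18 ≤ 16 ✓
(3): 12 ≤ 24 ✓
(4): 3 ≥ 0 ✓
(5): 0 ≥ 0 ✓

feasible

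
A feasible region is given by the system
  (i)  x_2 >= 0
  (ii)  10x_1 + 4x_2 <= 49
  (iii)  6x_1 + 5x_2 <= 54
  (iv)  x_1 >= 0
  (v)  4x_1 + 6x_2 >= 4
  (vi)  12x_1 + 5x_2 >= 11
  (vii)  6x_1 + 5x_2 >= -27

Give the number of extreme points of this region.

6

Of the 20 pairwise boundary intersections, those satisfying every inequality are:
  (49/10, 0)
  (1, 0)
  (29/26, 123/13)
  (0, 54/5)
  (0, 11/5)
  (23/26, 1/13)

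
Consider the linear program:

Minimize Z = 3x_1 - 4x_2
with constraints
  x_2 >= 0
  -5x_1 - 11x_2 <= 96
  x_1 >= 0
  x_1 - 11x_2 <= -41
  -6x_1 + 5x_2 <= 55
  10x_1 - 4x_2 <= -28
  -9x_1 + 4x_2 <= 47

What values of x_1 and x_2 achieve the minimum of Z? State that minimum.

Corner points and Z = 3x_1 - 4x_2:
  (0, 11) → Z = -44
  (0, 7) → Z = -28
  (40/13, 191/13) → Z = -644/13

x_1 = 40/13, x_2 = 191/13, minimum Z = -644/13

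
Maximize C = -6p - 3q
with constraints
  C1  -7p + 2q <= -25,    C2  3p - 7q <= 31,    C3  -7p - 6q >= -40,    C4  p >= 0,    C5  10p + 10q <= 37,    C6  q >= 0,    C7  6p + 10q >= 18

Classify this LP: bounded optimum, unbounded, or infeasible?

Extreme points and C = -6p - 3q:
  (18/5, 1/10) → C = -219/10
  (25/7, 0) → C = -150/7
  (37/10, 0) → C = -111/5
The feasible region has finitely many vertices and no improving ray; the maximum is -150/7 at (25/7, 0).

bounded optimum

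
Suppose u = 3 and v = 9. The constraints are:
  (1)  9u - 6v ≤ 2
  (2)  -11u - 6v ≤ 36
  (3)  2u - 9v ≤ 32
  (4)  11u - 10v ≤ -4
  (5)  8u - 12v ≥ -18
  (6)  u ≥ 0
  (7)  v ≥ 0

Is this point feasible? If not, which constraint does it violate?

not feasible — violates (5)

Constraint (5): 8u - 12v = -84, which is not ≥ -18. All other constraints are satisfied.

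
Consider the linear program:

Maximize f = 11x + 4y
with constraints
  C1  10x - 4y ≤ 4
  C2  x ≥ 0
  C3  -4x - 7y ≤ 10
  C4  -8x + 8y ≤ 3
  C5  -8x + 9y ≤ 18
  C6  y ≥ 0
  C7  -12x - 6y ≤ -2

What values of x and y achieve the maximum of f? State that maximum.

Extreme points and f = 11x + 4y:
  (11/12, 31/24) → f = 61/4
  (2/5, 0) → f = 22/5
  (0, 3/8) → f = 3/2
  (0, 1/3) → f = 4/3
  (1/6, 0) → f = 11/6

The optimum lies where 10x - 4y = 4 and -8x + 8y = 3.
Solving simultaneously gives x = 11/12, y = 31/24.

x = 11/12, y = 31/24, maximum f = 61/4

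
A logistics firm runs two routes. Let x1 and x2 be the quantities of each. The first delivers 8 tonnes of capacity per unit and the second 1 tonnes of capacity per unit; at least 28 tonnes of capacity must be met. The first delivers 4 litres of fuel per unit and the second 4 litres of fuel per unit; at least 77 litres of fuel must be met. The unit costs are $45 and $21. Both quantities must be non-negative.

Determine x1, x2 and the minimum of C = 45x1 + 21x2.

Vertices and C = 45x1 + 21x2:
  (0, 28) → C = 588
  (77/4, 0) → C = 3465/4
  (5/4, 18) → C = 1737/4
The feasible region is unbounded (it extends along (0, 1), (1, 0)), but C strictly increases along every unbounded feasible direction, so there is no improving ray and the minimum is attained at a vertex.

The optimum lies where 8x1 + x2 = 28 and 4x1 + 4x2 = 77.
Solving simultaneously gives x1 = 5/4, x2 = 18.

x1 = 5/4, x2 = 18, minimum C = 1737/4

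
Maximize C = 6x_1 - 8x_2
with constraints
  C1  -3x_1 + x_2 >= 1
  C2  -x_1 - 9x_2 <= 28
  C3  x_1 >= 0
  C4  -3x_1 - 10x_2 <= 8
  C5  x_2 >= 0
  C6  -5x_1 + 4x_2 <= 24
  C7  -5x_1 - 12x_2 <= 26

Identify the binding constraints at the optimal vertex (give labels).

C1 and C3

Corner points and C = 6x_1 - 8x_2:
  (0, 1) → C = -8
  (20/7, 67/7) → C = -416/7
  (0, 6) → C = -48

The maximum is at (0, 1). Substituting into each constraint, equality holds for C1 and C3; the remaining constraints have slack.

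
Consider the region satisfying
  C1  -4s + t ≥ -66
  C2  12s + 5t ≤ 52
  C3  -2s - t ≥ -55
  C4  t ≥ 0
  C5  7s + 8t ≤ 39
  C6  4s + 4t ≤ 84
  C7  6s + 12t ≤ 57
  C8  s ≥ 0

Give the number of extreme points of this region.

The feasible vertices (each the meet of two boundaries and inside every other half-plane) are:
  (13/3, 0)
  (221/61, 104/61)
  (0, 0)
  (1/3, 55/12)
  (0, 19/4)

5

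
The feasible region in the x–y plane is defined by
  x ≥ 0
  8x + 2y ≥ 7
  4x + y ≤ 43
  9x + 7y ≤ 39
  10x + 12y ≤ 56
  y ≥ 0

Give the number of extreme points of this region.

The feasible vertices (each the meet of two boundaries and inside every other half-plane) are:
  (0, 7/2)
  (0, 14/3)
  (7/8, 0)
  (2, 3)
  (13/3, 0)

5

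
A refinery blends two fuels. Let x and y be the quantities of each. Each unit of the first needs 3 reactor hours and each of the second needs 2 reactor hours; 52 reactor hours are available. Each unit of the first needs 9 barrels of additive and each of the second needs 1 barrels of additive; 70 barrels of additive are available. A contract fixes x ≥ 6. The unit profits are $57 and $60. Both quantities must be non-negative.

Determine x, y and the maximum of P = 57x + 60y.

x = 6, y = 16, maximum P = 1302

The binding constraints are 9x + y = 70 and x = 6.
Solving simultaneously gives x = 6, y = 16.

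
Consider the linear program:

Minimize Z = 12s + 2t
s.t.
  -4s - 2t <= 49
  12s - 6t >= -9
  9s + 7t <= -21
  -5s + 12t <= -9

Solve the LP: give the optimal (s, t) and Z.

Extreme points and Z = 12s + 2t:
  (-13/2, -23/2) → Z = -101
  (-27/19, -51/38) → Z = -375/19
  (-189/143, -186/143) → Z = -240/13
The feasible region is unbounded (it extends along (7, -9), (1, -2)), but Z strictly increases along every unbounded feasible direction, so there is no improving ray and the minimum is attained at a vertex.

The binding constraints are -4s - 2t = 49 and 12s - 6t = -9.
Solving simultaneously gives s = -13/2, t = -23/2.

s = -13/2, t = -23/2, minimum Z = -101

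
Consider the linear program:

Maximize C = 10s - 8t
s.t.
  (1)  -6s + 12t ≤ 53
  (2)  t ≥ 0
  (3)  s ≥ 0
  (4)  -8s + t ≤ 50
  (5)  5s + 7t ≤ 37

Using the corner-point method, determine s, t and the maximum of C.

Extreme points and C = 10s - 8t:
  (0, 53/12) → C = -106/3
  (73/102, 487/102) → C = -1583/51
  (0, 0) → C = 0
  (37/5, 0) → C = 74

At the optimal vertex, t = 0 and 5s + 7t = 37.
Solving simultaneously gives s = 37/5, t = 0.

s = 37/5, t = 0, maximum C = 74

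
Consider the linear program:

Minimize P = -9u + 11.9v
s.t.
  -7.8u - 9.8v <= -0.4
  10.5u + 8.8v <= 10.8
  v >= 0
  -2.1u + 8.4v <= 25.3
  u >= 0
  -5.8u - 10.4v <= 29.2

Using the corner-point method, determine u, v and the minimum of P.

Corner points and P = -9u + 11.9v:
  (2/39, 0) → P = -6/13
  (0, 2/49) → P = 17/35
  (36/35, 0) → P = -324/35
  (0, 27/22) → P = 3213/220

u = 36/35, v = 0, minimum P = -324/35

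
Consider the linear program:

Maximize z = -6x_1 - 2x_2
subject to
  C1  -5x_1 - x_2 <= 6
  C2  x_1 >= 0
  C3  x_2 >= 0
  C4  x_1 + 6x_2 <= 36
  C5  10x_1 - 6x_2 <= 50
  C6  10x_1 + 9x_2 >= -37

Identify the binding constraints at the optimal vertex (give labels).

Feasible corners and z = -6x_1 - 2x_2:
  (0, 0) → z = 0
  (0, 6) → z = -12
  (5, 0) → z = -30
  (86/11, 155/33) → z = -1858/33

The maximum is at (0, 0). Substituting into each constraint, equality holds for C2 and C3; the remaining constraints have slack.

C2 and C3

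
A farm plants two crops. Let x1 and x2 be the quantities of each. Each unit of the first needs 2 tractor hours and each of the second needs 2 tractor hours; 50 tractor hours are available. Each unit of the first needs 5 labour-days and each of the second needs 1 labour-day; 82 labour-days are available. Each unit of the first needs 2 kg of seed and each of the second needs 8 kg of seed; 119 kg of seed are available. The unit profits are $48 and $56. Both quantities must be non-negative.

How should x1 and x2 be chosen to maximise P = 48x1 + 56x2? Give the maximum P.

x1 = 27/2, x2 = 23/2, maximum P = 1292

Feasible corners and P = 48x1 + 56x2:
  (0, 0) → P = 0
  (0, 119/8) → P = 833
  (82/5, 0) → P = 3936/5
  (57/4, 43/4) → P = 1286
  (27/2, 23/2) → P = 1292

The binding constraints are 2x1 + 2x2 = 50 and 2x1 + 8x2 = 119.
Solving simultaneously gives x1 = 27/2, x2 = 23/2.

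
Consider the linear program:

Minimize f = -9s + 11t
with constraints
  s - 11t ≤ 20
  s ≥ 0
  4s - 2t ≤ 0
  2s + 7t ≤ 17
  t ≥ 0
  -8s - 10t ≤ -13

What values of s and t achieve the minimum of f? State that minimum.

Feasible corners and f = -9s + 11t:
  (0, 17/7) → f = 187/7
  (0, 13/10) → f = 143/10
  (17/16, 17/8) → f = 221/16
  (13/28, 13/14) → f = 169/28

s = 13/28, t = 13/14, minimum f = 169/28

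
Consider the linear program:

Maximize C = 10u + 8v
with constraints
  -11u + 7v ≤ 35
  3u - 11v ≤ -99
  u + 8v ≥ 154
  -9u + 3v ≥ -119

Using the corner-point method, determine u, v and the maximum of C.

Corner points and C = 10u + 8v:
  (42/5, 91/5) → C = 1148/5
  (469/15, 812/15) → C = 11186/15
  (1414/75, 1267/75) → C = 8092/25

The optimum lies where -11u + 7v = 35 and -9u + 3v = -119.
Solving simultaneously gives u = 469/15, v = 812/15.

u = 469/15, v = 812/15, maximum C = 11186/15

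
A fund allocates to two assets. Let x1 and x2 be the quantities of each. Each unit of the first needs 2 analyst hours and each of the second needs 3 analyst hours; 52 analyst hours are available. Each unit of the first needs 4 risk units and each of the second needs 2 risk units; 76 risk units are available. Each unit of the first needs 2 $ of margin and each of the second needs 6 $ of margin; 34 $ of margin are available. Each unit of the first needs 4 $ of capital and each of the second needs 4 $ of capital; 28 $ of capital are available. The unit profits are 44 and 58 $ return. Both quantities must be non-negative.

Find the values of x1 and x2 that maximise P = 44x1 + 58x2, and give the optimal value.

x1 = 2, x2 = 5, maximum P = 378

Feasible corners and P = 44x1 + 58x2:
  (0, 0) → P = 0
  (0, 17/3) → P = 986/3
  (7, 0) → P = 308
  (2, 5) → P = 378

The optimum lies where 2x1 + 6x2 = 34 and 4x1 + 4x2 = 28.
Solving simultaneously gives x1 = 2, x2 = 5.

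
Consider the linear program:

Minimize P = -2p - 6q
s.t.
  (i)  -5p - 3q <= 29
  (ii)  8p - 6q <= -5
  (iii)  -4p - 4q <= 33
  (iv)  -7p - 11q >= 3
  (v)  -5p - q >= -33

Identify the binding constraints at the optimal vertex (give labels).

Corner points and P = -2p - 6q:
  (-7/2, -23/6) → P = 30
  (-155/17, 94/17) → P = -254/17
  (-73/130, 11/130) → P = 8/13

The minimum is at (-155/17, 94/17). Substituting into each constraint, equality holds for (i) and (iv); the remaining constraints have slack.

(i) and (iv)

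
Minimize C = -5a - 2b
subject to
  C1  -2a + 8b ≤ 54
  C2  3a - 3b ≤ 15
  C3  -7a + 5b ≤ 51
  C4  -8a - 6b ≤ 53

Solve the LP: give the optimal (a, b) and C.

a = 47/3, b = 32/3, minimum C = -299/3

Corner points and C = -5a - 2b:
  (47/3, 32/3) → C = -299/3
  (-3, 6) → C = 3
  (-23/14, -93/14) → C = 43/2
  (-571/82, 37/82) → C = 2781/82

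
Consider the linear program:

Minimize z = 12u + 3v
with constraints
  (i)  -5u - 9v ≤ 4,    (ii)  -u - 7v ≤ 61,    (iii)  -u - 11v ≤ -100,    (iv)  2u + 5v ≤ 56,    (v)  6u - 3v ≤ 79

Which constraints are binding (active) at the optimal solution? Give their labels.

(i) and (iv)

Corner points and z = 12u + 3v:
  (-472/23, 252/23) → z = -4908/23
  (-524/7, 288/7) → z = -5424/7
  (116/17, 144/17) → z = 1824/17

The minimum is at (-524/7, 288/7). Substituting into each constraint, equality holds for (i) and (iv); the remaining constraints have slack.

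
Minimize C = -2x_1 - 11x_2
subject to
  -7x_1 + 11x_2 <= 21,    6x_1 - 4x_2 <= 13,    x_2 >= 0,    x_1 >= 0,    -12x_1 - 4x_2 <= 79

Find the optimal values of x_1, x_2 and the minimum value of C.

x_1 = 227/38, x_2 = 217/38, minimum C = -2841/38

Corner points and C = -2x_1 - 11x_2:
  (227/38, 217/38) → C = -2841/38
  (0, 21/11) → C = -21
  (13/6, 0) → C = -13/3
  (0, 0) → C = 0

The optimum lies where -7x_1 + 11x_2 = 21 and 6x_1 - 4x_2 = 13.
Solving simultaneously gives x_1 = 227/38, x_2 = 217/38.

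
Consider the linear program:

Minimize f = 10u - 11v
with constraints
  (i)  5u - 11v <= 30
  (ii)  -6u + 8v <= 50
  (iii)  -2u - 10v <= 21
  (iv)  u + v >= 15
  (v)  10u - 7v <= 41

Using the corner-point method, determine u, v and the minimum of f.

u = 5, v = 10, minimum f = -60

Corner points and f = 10u - 11v:
  (5, 10) → f = -60
  (339/19, 373/19) → f = -713/19
  (146/17, 109/17) → f = 261/17

The binding constraints are -6u + 8v = 50 and u + v = 15.
Solving simultaneously gives u = 5, v = 10.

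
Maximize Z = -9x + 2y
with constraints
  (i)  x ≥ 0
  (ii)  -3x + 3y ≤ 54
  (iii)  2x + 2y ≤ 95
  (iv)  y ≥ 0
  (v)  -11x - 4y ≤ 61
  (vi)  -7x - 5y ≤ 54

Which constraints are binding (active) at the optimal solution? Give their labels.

Extreme points and Z = -9x + 2y:
  (0, 18) → Z = 36
  (0, 0) → Z = 0
  (59/4, 131/4) → Z = -269/4
  (95/2, 0) → Z = -855/2

The maximum is at (0, 18). Substituting into each constraint, equality holds for (i) and (ii); the remaining constraints have slack.

(i) and (ii)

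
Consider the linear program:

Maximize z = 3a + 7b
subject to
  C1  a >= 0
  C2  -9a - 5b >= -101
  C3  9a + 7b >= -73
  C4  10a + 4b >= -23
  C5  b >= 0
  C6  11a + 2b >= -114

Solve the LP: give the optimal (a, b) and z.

Extreme points and z = 3a + 7b:
  (0, 101/5) → z = 707/5
  (0, 0) → z = 0
  (101/9, 0) → z = 101/3

a = 0, b = 101/5, maximum z = 707/5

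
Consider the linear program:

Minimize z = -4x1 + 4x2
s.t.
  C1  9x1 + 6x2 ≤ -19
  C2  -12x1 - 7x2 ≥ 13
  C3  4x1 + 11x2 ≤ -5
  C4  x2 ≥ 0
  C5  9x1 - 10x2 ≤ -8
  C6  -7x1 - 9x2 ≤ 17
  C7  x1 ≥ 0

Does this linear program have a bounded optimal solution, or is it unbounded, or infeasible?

The boundaries 9x1 + 6x2 = -19 and 4x1 + 11x2 = -5 meet at (-179/75, 31/75), but that point violates x1 ≥ 0. Every candidate vertex is excluded by some other constraint, so the feasible region is empty.

infeasible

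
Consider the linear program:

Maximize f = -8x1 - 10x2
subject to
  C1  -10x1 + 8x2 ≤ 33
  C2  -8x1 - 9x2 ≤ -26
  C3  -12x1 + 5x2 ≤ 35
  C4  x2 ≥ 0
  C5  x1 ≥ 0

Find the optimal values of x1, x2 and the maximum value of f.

Extreme points and f = -8x1 - 10x2:
  (0, 33/8) → f = -165/4
  (13/4, 0) → f = -26
  (0, 26/9) → f = -260/9
The feasible region is unbounded (it extends along (4, 5), (1, 0)), but f strictly decreases along every unbounded feasible direction, so there is no improving ray and the maximum is attained at a vertex.

x1 = 13/4, x2 = 0, maximum f = -26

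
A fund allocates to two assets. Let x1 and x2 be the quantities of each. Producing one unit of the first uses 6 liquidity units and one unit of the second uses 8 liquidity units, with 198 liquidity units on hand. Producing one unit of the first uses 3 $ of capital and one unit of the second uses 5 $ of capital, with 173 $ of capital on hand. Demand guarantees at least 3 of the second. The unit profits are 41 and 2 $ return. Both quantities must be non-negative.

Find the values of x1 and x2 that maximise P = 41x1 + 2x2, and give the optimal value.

x1 = 29, x2 = 3, maximum P = 1195

At the optimal vertex, 6x1 + 8x2 = 198 and x2 = 3.
Solving simultaneously gives x1 = 29, x2 = 3.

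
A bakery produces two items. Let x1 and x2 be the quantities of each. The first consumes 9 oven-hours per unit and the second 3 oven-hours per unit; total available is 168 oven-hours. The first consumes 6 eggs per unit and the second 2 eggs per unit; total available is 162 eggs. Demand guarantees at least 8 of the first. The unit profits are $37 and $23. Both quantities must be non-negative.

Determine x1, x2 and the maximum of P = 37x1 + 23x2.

Extreme points and P = 37x1 + 23x2:
  (56/3, 0) → P = 2072/3
  (8, 0) → P = 296
  (8, 32) → P = 1032

At the optimal vertex, 9x1 + 3x2 = 168 and x1 = 8.
Solving simultaneously gives x1 = 8, x2 = 32.

x1 = 8, x2 = 32, maximum P = 1032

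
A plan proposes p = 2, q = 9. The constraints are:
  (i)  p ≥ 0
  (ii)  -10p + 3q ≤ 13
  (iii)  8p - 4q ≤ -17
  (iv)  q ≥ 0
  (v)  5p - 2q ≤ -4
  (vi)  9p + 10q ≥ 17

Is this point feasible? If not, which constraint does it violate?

(i): 2 ≥ 0 ✓
(ii): 7 ≤ 13 ✓
(iii): -20 ≤ -17 ✓
(iv): 9 ≥ 0 ✓
(v): -8 ≤ -4 ✓
(vi): 108 ≥ 17 ✓

feasible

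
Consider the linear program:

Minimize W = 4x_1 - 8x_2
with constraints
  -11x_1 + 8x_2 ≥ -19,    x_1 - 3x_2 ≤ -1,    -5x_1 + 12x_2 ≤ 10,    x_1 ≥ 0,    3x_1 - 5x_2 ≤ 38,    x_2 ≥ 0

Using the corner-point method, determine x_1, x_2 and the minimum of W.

x_1 = 0, x_2 = 5/6, minimum W = -20/3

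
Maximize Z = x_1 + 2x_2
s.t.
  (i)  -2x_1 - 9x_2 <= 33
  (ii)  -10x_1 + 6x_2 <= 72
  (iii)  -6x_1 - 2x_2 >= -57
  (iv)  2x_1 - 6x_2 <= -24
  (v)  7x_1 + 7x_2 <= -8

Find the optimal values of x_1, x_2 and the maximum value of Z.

Corner points and Z = x_1 + 2x_2:
  (-6, 2) → Z = -2
  (-69/14, 53/14) → Z = 37/14
  (-27/7, 19/7) → Z = 11/7

The binding constraints are -10x_1 + 6x_2 = 72 and 7x_1 + 7x_2 = -8.
Solving simultaneously gives x_1 = -69/14, x_2 = 53/14.

x_1 = -69/14, x_2 = 53/14, maximum Z = 37/14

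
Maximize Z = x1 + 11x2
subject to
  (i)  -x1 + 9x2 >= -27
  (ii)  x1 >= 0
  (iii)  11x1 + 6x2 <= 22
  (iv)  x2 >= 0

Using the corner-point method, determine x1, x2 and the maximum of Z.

Feasible corners and Z = x1 + 11x2:
  (0, 11/3) → Z = 121/3
  (0, 0) → Z = 0
  (2, 0) → Z = 2

At the optimal vertex, x1 = 0 and 11x1 + 6x2 = 22.
Solving simultaneously gives x1 = 0, x2 = 11/3.

x1 = 0, x2 = 11/3, maximum Z = 121/3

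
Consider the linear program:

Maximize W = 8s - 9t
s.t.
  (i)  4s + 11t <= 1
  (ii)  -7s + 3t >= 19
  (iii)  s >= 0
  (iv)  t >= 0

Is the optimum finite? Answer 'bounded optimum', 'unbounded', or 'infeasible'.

infeasible

The boundaries 4s + 11t = 1 and -7s + 3t = 19 meet at (-206/89, 83/89), but that point violates s ≥ 0. Every candidate vertex is excluded by some other constraint, so the feasible region is empty.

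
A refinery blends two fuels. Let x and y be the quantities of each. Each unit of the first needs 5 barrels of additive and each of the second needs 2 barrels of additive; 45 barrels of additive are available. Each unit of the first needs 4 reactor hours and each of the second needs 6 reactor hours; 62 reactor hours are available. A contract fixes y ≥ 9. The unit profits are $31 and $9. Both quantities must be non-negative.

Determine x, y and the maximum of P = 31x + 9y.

x = 2, y = 9, maximum P = 143

Extreme points and P = 31x + 9y:
  (0, 31/3) → P = 93
  (0, 9) → P = 81
  (2, 9) → P = 143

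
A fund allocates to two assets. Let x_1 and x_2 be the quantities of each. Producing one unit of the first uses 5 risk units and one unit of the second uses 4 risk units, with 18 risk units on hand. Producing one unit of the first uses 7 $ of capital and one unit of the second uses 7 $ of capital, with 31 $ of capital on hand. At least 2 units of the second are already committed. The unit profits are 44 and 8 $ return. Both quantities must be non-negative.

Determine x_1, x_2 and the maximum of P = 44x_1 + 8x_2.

x_1 = 2, x_2 = 2, maximum P = 104

Extreme points and P = 44x_1 + 8x_2:
  (0, 31/7) → P = 248/7
  (0, 2) → P = 16
  (2/7, 29/7) → P = 320/7
  (2, 2) → P = 104

The binding constraints are 5x_1 + 4x_2 = 18 and x_2 = 2.
Solving simultaneously gives x_1 = 2, x_2 = 2.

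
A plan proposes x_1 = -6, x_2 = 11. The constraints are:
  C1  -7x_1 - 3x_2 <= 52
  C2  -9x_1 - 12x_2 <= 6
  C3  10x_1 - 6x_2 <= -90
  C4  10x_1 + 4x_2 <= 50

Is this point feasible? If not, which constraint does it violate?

C1: 9 ≤ 52 ✓
C2: -78 ≤ 6 ✓
C3: -126 ≤ -90 ✓
C4: -16 ≤ 50 ✓

feasible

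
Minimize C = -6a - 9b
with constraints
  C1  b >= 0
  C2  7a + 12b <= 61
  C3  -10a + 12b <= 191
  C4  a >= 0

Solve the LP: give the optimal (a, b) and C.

a = 61/7, b = 0, minimum C = -366/7

Extreme points and C = -6a - 9b:
  (61/7, 0) → C = -366/7
  (0, 0) → C = 0
  (0, 61/12) → C = -183/4

The optimum lies where b = 0 and 7a + 12b = 61.
Solving simultaneously gives a = 61/7, b = 0.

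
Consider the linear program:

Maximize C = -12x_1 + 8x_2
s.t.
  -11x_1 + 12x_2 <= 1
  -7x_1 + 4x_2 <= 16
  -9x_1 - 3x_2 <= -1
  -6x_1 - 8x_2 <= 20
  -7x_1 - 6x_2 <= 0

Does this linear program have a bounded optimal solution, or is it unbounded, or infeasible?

Feasible corners and C = -12x_1 + 8x_2:
  (3/47, 20/141) → C = 52/141
  (2/11, -7/33) → C = -128/33
  (6, -7) → C = -128
The feasible region has finitely many vertices and no improving ray; the maximum is 52/141 at (3/47, 20/141).

bounded optimum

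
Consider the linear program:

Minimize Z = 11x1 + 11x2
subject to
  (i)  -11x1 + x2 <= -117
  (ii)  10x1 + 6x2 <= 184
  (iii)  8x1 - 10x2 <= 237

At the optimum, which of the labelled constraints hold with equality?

(i) and (iii)

Feasible corners and Z = 11x1 + 11x2:
  (443/38, 427/38) → Z = 4785/19
  (311/34, -557/34) → Z = -1353/17
  (1631/74, -449/74) → Z = 6501/37

The minimum is at (311/34, -557/34). Substituting into each constraint, equality holds for (i) and (iii); the remaining constraints have slack.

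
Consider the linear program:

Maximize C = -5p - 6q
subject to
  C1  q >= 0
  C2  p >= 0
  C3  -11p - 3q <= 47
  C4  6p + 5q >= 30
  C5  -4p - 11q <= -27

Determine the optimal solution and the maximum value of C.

Feasible corners and C = -5p - 6q:
  (27/4, 0) → C = -135/4
  (0, 6) → C = -36
  (195/46, 21/23) → C = -1227/46
The feasible region is unbounded (it extends along (0, 1), (1, 0)), but C strictly decreases along every unbounded feasible direction, so there is no improving ray and the maximum is attained at a vertex.

The optimum lies where 6p + 5q = 30 and -4p - 11q = -27.
Solving simultaneously gives p = 195/46, q = 21/23.

p = 195/46, q = 21/23, maximum C = -1227/46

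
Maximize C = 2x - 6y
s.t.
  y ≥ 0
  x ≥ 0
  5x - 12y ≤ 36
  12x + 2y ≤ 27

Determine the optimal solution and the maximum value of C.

Corner points and C = 2x - 6y:
  (0, 0) → C = 0
  (9/4, 0) → C = 9/2
  (0, 27/2) → C = -81

The optimum lies where y = 0 and 12x + 2y = 27.
Solving simultaneously gives x = 9/4, y = 0.

x = 9/4, y = 0, maximum C = 9/2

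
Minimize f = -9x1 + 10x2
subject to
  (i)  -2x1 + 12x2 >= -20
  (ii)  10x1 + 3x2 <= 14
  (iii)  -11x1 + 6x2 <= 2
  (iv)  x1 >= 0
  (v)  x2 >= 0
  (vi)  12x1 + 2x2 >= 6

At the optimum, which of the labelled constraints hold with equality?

Extreme points and f = -9x1 + 10x2:
  (26/31, 58/31) → f = 346/31
  (7/5, 0) → f = -63/5
  (16/47, 45/47) → f = 306/47
  (1/2, 0) → f = -9/2

The minimum is at (7/5, 0). Substituting into each constraint, equality holds for (ii) and (v); the remaining constraints have slack.

(ii) and (v)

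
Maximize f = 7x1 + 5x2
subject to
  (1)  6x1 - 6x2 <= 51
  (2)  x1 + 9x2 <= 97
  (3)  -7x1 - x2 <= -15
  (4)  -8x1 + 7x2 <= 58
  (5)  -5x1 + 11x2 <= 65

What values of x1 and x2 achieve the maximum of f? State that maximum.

x1 = 347/20, x2 = 177/20, maximum f = 1657/10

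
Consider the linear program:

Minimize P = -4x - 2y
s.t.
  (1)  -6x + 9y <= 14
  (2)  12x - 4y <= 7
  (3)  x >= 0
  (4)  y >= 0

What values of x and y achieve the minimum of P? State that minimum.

x = 17/12, y = 5/2, minimum P = -32/3

Extreme points and P = -4x - 2y:
  (17/12, 5/2) → P = -32/3
  (0, 14/9) → P = -28/9
  (7/12, 0) → P = -7/3
  (0, 0) → P = 0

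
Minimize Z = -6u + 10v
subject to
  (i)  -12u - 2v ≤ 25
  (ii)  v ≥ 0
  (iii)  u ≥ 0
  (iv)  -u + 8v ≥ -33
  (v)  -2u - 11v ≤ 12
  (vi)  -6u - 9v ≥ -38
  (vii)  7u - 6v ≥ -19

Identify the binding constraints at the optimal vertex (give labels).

(ii) and (vi)

Corner points and Z = -6u + 10v:
  (0, 0) → Z = 0
  (19/3, 0) → Z = -38
  (0, 19/6) → Z = 95/3
  (19/33, 380/99) → Z = 3458/99

The minimum is at (19/3, 0). Substituting into each constraint, equality holds for (ii) and (vi); the remaining constraints have slack.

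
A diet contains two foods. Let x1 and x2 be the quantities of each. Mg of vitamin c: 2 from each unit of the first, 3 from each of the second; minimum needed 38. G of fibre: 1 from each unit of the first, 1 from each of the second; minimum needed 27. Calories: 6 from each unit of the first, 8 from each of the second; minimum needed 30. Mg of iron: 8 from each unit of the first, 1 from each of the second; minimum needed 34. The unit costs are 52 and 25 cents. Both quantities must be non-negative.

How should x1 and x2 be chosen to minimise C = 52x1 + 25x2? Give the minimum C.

x1 = 1, x2 = 26, minimum C = 702

Vertices and C = 52x1 + 25x2:
  (0, 34) → C = 850
  (27, 0) → C = 1404
  (1, 26) → C = 702
The feasible region is unbounded (it extends along (0, 1), (1, 0)), but C strictly increases along every unbounded feasible direction, so there is no improving ray and the minimum is attained at a vertex.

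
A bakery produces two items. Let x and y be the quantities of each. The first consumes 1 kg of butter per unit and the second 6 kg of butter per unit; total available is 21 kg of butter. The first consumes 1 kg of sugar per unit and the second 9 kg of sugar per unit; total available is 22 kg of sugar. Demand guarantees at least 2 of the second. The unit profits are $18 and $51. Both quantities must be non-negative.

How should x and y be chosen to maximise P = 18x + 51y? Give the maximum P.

Vertices and P = 18x + 51y:
  (0, 22/9) → P = 374/3
  (0, 2) → P = 102
  (4, 2) → P = 174

x = 4, y = 2, maximum P = 174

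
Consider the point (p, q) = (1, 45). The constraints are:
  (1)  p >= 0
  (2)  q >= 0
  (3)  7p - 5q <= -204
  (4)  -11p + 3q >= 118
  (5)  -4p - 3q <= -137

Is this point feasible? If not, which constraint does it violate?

(1): 1 ≥ 0 ✓
(2): 45 ≥ 0 ✓
(3): -218 ≤ -204 ✓
(4): 124 ≥ 118 ✓
(5): -139 ≤ -137 ✓

feasible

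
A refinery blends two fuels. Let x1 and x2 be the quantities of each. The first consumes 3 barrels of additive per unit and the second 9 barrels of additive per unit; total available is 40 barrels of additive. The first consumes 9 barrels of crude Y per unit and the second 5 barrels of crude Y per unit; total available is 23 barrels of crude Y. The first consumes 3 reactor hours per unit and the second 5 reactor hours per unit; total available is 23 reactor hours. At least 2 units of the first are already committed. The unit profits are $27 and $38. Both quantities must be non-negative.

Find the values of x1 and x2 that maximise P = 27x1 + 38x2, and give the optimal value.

Corner points and P = 27x1 + 38x2:
  (23/9, 0) → P = 69
  (2, 0) → P = 54
  (2, 1) → P = 92

At the optimal vertex, 9x1 + 5x2 = 23 and x1 = 2.
Solving simultaneously gives x1 = 2, x2 = 1.

x1 = 2, x2 = 1, maximum P = 92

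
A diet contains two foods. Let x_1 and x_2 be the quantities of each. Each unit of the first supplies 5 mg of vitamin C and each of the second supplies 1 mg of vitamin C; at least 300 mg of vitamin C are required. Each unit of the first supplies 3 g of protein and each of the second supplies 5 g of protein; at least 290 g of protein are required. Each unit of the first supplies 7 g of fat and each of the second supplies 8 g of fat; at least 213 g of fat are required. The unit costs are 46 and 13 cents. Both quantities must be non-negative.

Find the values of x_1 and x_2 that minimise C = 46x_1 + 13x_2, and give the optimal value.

The feasible region is unbounded (it extends along (0, 1), (1, 0)), but C strictly increases along every unbounded feasible direction, so there is no improving ray and the minimum is attained at a vertex.

The binding constraints are 5x_1 + x_2 = 300 and 3x_1 + 5x_2 = 290.
Solving simultaneously gives x_1 = 55, x_2 = 25.

x_1 = 55, x_2 = 25, minimum C = 2855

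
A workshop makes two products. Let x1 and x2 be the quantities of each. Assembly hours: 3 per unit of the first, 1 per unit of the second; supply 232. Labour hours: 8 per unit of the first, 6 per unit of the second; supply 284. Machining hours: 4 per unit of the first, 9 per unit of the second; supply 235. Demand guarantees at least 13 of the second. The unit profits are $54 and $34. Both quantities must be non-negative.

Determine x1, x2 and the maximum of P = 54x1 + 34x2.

x1 = 103/4, x2 = 13, maximum P = 3665/2

Extreme points and P = 54x1 + 34x2:
  (0, 235/9) → P = 7990/9
  (0, 13) → P = 442
  (191/8, 31/2) → P = 7265/4
  (103/4, 13) → P = 3665/2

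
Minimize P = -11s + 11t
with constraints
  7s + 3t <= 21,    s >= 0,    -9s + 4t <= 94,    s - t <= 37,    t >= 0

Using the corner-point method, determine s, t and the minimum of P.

Extreme points and P = -11s + 11t:
  (0, 7) → P = 77
  (3, 0) → P = -33
  (0, 0) → P = 0

s = 3, t = 0, minimum P = -33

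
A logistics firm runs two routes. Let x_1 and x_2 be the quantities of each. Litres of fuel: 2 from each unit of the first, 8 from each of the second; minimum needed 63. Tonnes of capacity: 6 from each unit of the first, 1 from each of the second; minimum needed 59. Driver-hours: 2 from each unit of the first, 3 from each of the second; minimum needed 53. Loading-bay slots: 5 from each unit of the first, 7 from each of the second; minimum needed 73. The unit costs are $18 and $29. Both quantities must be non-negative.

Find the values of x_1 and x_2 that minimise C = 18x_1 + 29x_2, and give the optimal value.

x_1 = 47/2, x_2 = 2, minimum C = 481

Corner points and C = 18x_1 + 29x_2:
  (0, 59) → C = 1711
  (63/2, 0) → C = 567
  (47/2, 2) → C = 481
  (31/4, 25/2) → C = 502
The feasible region is unbounded (it extends along (0, 1), (1, 0)), but C strictly increases along every unbounded feasible direction, so there is no improving ray and the minimum is attained at a vertex.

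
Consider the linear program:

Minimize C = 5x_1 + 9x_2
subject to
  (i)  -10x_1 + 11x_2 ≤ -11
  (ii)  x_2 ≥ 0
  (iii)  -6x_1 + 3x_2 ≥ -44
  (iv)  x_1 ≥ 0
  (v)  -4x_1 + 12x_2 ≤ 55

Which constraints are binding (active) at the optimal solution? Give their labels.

Feasible corners and C = 5x_1 + 9x_2:
  (11/10, 0) → C = 11/2
  (737/76, 297/38) → C = 9031/76
  (22/3, 0) → C = 110/3
  (231/20, 253/30) → C = 2673/20

The minimum is at (11/10, 0). Substituting into each constraint, equality holds for (i) and (ii); the remaining constraints have slack.

(i) and (ii)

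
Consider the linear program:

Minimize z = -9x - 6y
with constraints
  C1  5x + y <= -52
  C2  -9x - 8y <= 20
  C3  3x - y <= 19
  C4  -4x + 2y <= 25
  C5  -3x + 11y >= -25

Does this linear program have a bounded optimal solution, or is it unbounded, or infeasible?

infeasible

The boundaries 5x + y = -52 and -9x - 8y = 20 meet at (-396/31, 368/31), but that point violates -4x + 2y ≤ 25. Every candidate vertex is excluded by some other constraint, so the feasible region is empty.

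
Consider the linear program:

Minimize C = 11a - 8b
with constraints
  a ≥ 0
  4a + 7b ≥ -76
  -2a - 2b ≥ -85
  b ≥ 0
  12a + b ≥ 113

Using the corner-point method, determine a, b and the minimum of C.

a = 141/22, b = 397/11, minimum C = -4801/22

Corner points and C = 11a - 8b:
  (85/2, 0) → C = 935/2
  (141/22, 397/11) → C = -4801/22
  (113/12, 0) → C = 1243/12

At the optimal vertex, -2a - 2b = -85 and 12a + b = 113.
Solving simultaneously gives a = 141/22, b = 397/11.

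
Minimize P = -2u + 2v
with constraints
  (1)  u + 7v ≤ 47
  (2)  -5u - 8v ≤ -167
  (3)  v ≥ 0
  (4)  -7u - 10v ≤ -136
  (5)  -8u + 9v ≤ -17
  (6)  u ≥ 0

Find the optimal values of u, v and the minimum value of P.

u = 47, v = 0, minimum P = -94

Feasible corners and P = -2u + 2v:
  (793/27, 68/27) → P = -1450/27
  (47, 0) → P = -94
  (167/5, 0) → P = -334/5

The optimum lies where u + 7v = 47 and v = 0.
Solving simultaneously gives u = 47, v = 0.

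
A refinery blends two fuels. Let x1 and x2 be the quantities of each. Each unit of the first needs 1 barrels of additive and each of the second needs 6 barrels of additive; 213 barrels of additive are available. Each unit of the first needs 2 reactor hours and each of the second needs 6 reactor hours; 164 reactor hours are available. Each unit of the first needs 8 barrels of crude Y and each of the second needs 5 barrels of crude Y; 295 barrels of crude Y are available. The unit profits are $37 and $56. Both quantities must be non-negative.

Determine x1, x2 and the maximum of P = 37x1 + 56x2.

x1 = 25, x2 = 19, maximum P = 1989

At the optimal vertex, 2x1 + 6x2 = 164 and 8x1 + 5x2 = 295.
Solving simultaneously gives x1 = 25, x2 = 19.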